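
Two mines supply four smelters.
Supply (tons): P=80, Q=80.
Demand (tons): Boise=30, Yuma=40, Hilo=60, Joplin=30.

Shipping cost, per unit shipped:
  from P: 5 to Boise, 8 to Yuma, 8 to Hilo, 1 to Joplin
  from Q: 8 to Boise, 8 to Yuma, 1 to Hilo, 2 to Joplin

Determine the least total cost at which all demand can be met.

An optimal shipping plan:
  P→Boise: 30 × 5 = 150
  P→Yuma: 20 × 8 = 160
  P→Joplin: 30 × 1 = 30
  Q→Yuma: 20 × 8 = 160
  Q→Hilo: 60 × 1 = 60
Total = 150 + 160 + 30 + 160 + 60 = 560.
(Supply check: P ships 80; Q ships 80.)

560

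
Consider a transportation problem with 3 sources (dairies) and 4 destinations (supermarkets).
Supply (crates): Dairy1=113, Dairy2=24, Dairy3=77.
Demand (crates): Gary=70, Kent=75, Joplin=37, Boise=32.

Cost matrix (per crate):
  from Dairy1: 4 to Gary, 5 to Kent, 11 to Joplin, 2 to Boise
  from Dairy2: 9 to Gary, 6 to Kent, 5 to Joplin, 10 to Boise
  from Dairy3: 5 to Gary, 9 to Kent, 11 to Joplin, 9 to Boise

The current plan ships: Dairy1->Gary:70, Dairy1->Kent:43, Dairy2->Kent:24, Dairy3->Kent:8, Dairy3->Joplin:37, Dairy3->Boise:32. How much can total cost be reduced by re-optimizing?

360

Current plan cost = 70·4 + 43·5 + 24·6 + 8·9 + 37·11 + 32·9 = 1406.
Optimal plan:
  Dairy1–Gary: 6 × 4 = 24
  Dairy1–Kent: 75 × 5 = 375
  Dairy1–Boise: 32 × 2 = 64
  Dairy2–Joplin: 24 × 5 = 120
  Dairy3–Gary: 64 × 5 = 320
  Dairy3–Joplin: 13 × 11 = 143
Optimal cost = 1046.
Saving = 1406 − 1046 = 360.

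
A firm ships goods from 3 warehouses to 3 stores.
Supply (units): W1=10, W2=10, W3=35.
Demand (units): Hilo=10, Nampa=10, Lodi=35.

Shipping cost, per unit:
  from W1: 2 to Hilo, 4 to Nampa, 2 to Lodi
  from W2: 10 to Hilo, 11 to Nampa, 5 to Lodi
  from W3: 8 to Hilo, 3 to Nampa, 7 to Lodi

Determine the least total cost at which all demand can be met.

275

A cheapest plan:
  W1→Hilo: 10 × 2 = 20
  W2→Lodi: 10 × 5 = 50
  W3→Nampa: 10 × 3 = 30
  W3→Lodi: 25 × 7 = 175
Total = 20 + 50 + 30 + 175 = 275.
(Supply check: W1 ships 10; W2 ships 10; W3 ships 35.)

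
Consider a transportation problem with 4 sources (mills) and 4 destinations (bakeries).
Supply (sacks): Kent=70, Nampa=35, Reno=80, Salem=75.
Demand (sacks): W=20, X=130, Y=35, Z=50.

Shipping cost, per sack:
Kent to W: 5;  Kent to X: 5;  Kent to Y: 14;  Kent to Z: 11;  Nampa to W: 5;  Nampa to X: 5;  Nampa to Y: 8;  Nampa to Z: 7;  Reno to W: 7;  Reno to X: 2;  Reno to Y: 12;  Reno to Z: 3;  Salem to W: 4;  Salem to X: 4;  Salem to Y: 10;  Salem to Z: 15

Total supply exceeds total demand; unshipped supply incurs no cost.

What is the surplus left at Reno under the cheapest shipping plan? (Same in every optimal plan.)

0

An optimal plan:
  Kent–X: 45 × 5 = 225
  Nampa–Y: 35 × 8 = 280
  Reno–X: 30 × 2 = 60
  Reno–Z: 50 × 3 = 150
  Salem–W: 20 × 4 = 80
  Salem–X: 55 × 4 = 220
Total cost = 1015.
Reno ships 80 of its 80, leaving 0.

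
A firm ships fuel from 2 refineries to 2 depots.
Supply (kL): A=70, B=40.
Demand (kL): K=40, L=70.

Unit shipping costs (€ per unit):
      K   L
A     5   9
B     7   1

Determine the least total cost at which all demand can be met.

510

One minimum-cost allocation:
  A–K: 40 × €5 = €200
  A–L: 30 × €9 = €270
  B–L: 40 × €1 = €40
Total = 200 + 270 + 40 = €510.
(Supply check: A ships 70; B ships 40.)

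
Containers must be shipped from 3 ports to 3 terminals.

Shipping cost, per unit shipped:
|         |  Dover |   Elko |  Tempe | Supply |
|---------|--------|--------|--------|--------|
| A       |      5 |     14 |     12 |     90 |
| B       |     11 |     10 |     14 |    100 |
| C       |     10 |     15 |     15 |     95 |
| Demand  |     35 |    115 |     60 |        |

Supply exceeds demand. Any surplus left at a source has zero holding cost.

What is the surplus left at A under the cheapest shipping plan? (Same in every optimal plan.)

Minimum-cost shipments:
  A->Dover: 35 × 5 = 175
  A->Tempe: 55 × 12 = 660
  B->Elko: 100 × 10 = 1000
  C->Elko: 15 × 15 = 225
  C->Tempe: 5 × 15 = 75
Total cost = 2135.
A ships 90 of its 90, leaving 0.

0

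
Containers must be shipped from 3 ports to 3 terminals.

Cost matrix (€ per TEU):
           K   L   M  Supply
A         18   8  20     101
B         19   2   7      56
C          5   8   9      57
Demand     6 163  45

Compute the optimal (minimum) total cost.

1403

An optimal shipping plan:
  A to L: 101 TEU
  B to L: 56 TEU
  C to K: 6 TEU
  C to L: 6 TEU
  C to M: 45 TEU
Total cost = €1403.
(Supply check: A ships 101; B ships 56; C ships 57.)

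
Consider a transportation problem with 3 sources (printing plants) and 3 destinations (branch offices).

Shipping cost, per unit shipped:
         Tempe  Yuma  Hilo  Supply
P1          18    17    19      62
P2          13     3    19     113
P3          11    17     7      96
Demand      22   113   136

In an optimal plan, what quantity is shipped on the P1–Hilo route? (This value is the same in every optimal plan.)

Optimal shipments:
  P1 to Tempe: 22 × 18 = 396
  P1 to Hilo: 40 × 19 = 760
  P2 to Yuma: 113 × 3 = 339
  P3 to Hilo: 96 × 7 = 672
Total cost = 2167.
So P1→Hilo carries 40 boxes.

40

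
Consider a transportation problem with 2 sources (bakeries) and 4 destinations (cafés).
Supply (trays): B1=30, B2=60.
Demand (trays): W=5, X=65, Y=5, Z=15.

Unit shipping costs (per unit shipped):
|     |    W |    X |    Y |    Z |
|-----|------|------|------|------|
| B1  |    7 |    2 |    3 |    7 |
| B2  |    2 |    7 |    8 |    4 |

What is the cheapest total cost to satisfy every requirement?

Optimal allocation:
  B1 to X: 25 × 2 = 50
  B1 to Y: 5 × 3 = 15
  B2 to W: 5 × 2 = 10
  B2 to X: 40 × 7 = 280
  B2 to Z: 15 × 4 = 60
Total = 50 + 15 + 10 + 280 + 60 = 415.
(Supply check: B1 ships 30; B2 ships 60.)

415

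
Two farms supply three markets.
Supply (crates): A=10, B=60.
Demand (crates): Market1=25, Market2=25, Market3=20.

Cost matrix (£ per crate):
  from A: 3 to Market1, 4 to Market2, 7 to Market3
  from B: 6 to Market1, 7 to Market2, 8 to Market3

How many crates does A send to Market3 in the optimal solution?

0

Optimal shipments:
  A->Market1: 10 × £3 = £30
  B->Market1: 15 × £6 = £90
  B->Market2: 25 × £7 = £175
  B->Market3: 20 × £8 = £160
Total cost = £455.
The route A→Market3 is not used.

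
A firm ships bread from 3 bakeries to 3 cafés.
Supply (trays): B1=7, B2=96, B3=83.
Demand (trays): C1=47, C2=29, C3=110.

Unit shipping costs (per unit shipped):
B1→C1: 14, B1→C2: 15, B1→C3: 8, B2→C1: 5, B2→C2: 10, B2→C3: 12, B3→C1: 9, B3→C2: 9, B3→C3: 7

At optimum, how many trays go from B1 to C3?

7

Optimal shipments:
  B1–C3: 7 trays
  B2–C1: 47 trays
  B2–C2: 29 trays
  B2–C3: 20 trays
  B3–C3: 83 trays
Total cost = 1402.
So B1→C3 carries 7 trays.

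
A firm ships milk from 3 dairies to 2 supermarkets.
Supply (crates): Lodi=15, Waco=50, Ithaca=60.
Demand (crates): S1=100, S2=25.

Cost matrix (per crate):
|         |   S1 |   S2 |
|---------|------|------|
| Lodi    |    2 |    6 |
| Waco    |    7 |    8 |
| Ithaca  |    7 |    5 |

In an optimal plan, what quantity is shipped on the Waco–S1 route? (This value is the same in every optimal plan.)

50

Optimal shipments:
  Lodi–S1: 15 × 2 = 30
  Waco–S1: 50 × 7 = 350
  Ithaca–S1: 35 × 7 = 245
  Ithaca–S2: 25 × 5 = 125
Total cost = 750.
So Waco→S1 carries 50 crates.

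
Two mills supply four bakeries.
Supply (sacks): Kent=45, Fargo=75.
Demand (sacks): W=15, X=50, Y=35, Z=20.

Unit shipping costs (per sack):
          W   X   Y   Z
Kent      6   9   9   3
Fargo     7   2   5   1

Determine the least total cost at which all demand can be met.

465

Optimal allocation:
  Kent to W: 15 × 6 = 90
  Kent to Y: 10 × 9 = 90
  Kent to Z: 20 × 3 = 60
  Fargo to X: 50 × 2 = 100
  Fargo to Y: 25 × 5 = 125
Total = 90 + 90 + 60 + 100 + 125 = 465.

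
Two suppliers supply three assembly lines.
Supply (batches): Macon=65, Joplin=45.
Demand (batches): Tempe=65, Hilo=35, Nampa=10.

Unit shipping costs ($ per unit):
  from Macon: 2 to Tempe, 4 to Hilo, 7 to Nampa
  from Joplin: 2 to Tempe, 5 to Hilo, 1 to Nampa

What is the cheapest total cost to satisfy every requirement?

A cheapest plan:
  Macon→Tempe: 30 batches
  Macon→Hilo: 35 batches
  Joplin→Tempe: 35 batches
  Joplin→Nampa: 10 batches
Total cost = $280.

280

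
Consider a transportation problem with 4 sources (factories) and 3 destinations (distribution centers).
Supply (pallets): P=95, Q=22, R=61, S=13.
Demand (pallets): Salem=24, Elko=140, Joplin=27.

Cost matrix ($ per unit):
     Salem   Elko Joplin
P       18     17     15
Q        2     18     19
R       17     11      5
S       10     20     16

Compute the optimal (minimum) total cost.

Optimal allocation:
  P–Elko: 95 × $17 = $1615
  Q–Salem: 22 × $2 = $44
  R–Elko: 34 × $11 = $374
  R–Joplin: 27 × $5 = $135
  S–Salem: 2 × $10 = $20
  S–Elko: 11 × $20 = $220
Total = 1615 + 44 + 374 + 135 + 20 + 220 = $2408.
(Supply check: P ships 95; Q ships 22; R ships 61; S ships 13.)

2408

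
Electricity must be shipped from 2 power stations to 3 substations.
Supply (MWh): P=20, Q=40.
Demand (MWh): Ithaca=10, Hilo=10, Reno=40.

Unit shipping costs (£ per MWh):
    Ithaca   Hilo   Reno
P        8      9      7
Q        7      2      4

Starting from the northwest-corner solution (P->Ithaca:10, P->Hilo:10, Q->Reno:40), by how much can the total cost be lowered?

40

Current plan cost = 10·8 + 10·9 + 40·4 = £330.
Optimal plan:
  P->Ithaca: 10 × £8 = £80
  P->Reno: 10 × £7 = £70
  Q->Hilo: 10 × £2 = £20
  Q->Reno: 30 × £4 = £120
Optimal cost = £290.
Saving = 330 − 290 = £40.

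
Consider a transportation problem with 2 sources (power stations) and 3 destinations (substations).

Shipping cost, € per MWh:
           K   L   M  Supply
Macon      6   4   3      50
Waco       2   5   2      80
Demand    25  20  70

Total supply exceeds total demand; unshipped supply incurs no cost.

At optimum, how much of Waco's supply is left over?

Minimum-cost shipments:
  Macon→L: 20 × €4 = €80
  Macon→M: 15 × €3 = €45
  Waco→K: 25 × €2 = €50
  Waco→M: 55 × €2 = €110
Total cost = €285.
Waco ships 80 of its 80, leaving 0.

0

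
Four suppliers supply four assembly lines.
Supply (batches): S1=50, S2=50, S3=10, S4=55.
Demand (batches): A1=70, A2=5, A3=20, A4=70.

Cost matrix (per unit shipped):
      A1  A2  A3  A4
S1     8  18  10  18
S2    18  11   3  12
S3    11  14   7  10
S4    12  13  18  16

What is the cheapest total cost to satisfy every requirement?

An optimal shipping plan:
  S1–A1: 50 × 8 = 400
  S2–A3: 20 × 3 = 60
  S2–A4: 30 × 12 = 360
  S3–A4: 10 × 10 = 100
  S4–A1: 20 × 12 = 240
  S4–A2: 5 × 13 = 65
  S4–A4: 30 × 16 = 480
Total = 400 + 60 + 360 + 100 + 240 + 65 + 480 = 1705.

1705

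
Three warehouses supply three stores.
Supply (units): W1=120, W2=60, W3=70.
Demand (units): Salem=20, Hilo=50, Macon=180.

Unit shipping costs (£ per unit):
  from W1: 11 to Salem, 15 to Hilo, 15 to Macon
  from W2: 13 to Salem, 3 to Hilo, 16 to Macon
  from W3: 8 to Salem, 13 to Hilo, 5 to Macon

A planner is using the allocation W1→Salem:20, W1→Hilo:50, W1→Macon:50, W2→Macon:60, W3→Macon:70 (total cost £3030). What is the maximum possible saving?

650

Current plan cost = 20·11 + 50·15 + 50·15 + 60·16 + 70·5 = £3030.
Optimal plan:
  W1→Salem: 20 × £11 = £220
  W1→Macon: 100 × £15 = £1500
  W2→Hilo: 50 × £3 = £150
  W2→Macon: 10 × £16 = £160
  W3→Macon: 70 × £5 = £350
Optimal cost = £2380.
Saving = 3030 − 2380 = £650.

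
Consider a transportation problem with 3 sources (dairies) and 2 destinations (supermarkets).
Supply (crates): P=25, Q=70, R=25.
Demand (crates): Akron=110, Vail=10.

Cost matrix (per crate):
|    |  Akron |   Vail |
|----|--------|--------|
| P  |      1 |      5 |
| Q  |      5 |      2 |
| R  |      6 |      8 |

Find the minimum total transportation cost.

495

Optimal allocation:
  P to Akron: 25 × 1 = 25
  Q to Akron: 60 × 5 = 300
  Q to Vail: 10 × 2 = 20
  R to Akron: 25 × 6 = 150
Total = 25 + 300 + 20 + 150 = 495.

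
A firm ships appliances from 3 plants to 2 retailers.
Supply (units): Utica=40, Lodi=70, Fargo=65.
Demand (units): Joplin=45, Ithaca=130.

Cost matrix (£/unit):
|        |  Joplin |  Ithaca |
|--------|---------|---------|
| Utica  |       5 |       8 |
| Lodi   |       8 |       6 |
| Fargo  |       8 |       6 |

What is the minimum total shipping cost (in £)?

A cheapest plan:
  Utica->Joplin: 40 × £5 = £200
  Lodi->Joplin: 5 × £8 = £40
  Lodi->Ithaca: 65 × £6 = £390
  Fargo->Ithaca: 65 × £6 = £390
Total = 200 + 40 + 390 + 390 = £1020.

1020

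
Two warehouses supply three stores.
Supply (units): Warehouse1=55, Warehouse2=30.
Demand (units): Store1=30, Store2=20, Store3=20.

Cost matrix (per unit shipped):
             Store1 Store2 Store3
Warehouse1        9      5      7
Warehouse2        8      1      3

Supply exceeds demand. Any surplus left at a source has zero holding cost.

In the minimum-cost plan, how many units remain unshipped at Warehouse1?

15

Minimum-cost shipments:
  Warehouse1 to Store1: 30 × 9 = 270
  Warehouse1 to Store2: 10 × 5 = 50
  Warehouse2 to Store2: 10 × 1 = 10
  Warehouse2 to Store3: 20 × 3 = 60
Total cost = 390.
Warehouse1 ships 40 of its 55, leaving 15.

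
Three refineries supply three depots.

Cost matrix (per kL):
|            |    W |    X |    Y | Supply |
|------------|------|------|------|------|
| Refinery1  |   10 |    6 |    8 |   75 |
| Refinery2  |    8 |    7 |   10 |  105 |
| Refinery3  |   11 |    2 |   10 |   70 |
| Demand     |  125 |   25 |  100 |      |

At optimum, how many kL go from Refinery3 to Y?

25

Solving gives:
  Refinery1->Y: 75 kL
  Refinery2->W: 105 kL
  Refinery3->W: 20 kL
  Refinery3->X: 25 kL
  Refinery3->Y: 25 kL
Total cost = 1960.
So Refinery3→Y carries 25 kL.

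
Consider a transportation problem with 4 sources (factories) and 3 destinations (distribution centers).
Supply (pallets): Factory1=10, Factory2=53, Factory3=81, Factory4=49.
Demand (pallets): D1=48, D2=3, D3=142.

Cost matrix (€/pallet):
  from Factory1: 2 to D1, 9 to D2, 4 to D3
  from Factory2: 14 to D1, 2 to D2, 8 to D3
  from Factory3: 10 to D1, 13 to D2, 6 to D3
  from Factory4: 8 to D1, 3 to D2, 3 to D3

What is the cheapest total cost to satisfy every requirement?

1211

One minimum-cost allocation:
  Factory1→D1: 10 pallets
  Factory2→D2: 3 pallets
  Factory2→D3: 50 pallets
  Factory3→D1: 38 pallets
  Factory3→D3: 43 pallets
  Factory4→D3: 49 pallets
Total cost = €1211.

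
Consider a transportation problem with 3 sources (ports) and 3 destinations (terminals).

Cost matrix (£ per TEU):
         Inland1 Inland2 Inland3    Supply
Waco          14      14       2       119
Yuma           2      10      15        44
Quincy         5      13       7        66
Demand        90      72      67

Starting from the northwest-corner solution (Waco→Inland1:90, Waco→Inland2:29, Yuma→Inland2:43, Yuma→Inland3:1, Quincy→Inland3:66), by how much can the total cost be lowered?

Current plan cost = 90·14 + 29·14 + 43·10 + 1·15 + 66·7 = £2573.
Optimal plan:
  Waco→Inland2: 52 × £14 = £728
  Waco→Inland3: 67 × £2 = £134
  Yuma→Inland1: 24 × £2 = £48
  Yuma→Inland2: 20 × £10 = £200
  Quincy→Inland1: 66 × £5 = £330
Optimal cost = £1440.
Saving = 2573 − 1440 = £1133.

1133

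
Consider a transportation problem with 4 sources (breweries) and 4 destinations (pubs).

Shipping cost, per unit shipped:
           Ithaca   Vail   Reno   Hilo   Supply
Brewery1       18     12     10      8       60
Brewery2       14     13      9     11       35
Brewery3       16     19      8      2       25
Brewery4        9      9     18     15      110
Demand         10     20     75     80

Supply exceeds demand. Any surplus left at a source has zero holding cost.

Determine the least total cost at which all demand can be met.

1720

One minimum-cost allocation:
  Brewery1->Reno: 40 × 10 = 400
  Brewery1->Hilo: 20 × 8 = 160
  Brewery2->Reno: 35 × 9 = 315
  Brewery3->Hilo: 25 × 2 = 50
  Brewery4->Ithaca: 10 × 9 = 90
  Brewery4->Vail: 20 × 9 = 180
  Brewery4->Hilo: 35 × 15 = 525
Total = 400 + 160 + 315 + 50 + 90 + 180 + 525 = 1720.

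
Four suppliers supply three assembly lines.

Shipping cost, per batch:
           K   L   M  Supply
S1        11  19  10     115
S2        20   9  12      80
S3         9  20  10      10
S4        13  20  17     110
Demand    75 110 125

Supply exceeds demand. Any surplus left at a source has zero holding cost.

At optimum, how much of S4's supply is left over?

5

An optimal plan:
  S1 to M: 115 × 10 = 1150
  S2 to L: 80 × 9 = 720
  S3 to M: 10 × 10 = 100
  S4 to K: 75 × 13 = 975
  S4 to L: 30 × 20 = 600
Total cost = 3545.
S4 ships 105 of its 110, leaving 5.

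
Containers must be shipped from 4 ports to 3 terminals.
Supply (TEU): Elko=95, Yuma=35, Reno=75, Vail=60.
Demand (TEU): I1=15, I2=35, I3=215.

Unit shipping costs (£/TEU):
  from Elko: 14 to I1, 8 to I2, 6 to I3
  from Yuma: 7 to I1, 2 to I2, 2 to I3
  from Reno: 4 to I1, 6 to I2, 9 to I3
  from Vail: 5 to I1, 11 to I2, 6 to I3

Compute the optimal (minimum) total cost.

1495

A cheapest plan:
  Elko→I3: 95 TEU
  Yuma→I3: 35 TEU
  Reno→I1: 15 TEU
  Reno→I2: 35 TEU
  Reno→I3: 25 TEU
  Vail→I3: 60 TEU
Total cost = £1495.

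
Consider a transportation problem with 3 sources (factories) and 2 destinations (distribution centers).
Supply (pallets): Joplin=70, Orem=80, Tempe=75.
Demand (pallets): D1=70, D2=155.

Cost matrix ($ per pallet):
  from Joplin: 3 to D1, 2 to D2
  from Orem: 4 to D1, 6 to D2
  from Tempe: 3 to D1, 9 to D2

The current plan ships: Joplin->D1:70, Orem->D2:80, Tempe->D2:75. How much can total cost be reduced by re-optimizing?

Current plan cost = 70·3 + 80·6 + 75·9 = $1365.
Optimal plan:
  Joplin→D2: 70 × $2 = $140
  Orem→D2: 80 × $6 = $480
  Tempe→D1: 70 × $3 = $210
  Tempe→D2: 5 × $9 = $45
Optimal cost = $875.
Saving = 1365 − 875 = $490.

490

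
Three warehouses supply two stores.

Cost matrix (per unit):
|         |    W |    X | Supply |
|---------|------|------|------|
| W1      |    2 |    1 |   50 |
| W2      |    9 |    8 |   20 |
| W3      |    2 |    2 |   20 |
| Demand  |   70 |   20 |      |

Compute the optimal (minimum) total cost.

300

One minimum-cost allocation:
  W1→W: 30 units
  W1→X: 20 units
  W2→W: 20 units
  W3→W: 20 units
Total cost = 300.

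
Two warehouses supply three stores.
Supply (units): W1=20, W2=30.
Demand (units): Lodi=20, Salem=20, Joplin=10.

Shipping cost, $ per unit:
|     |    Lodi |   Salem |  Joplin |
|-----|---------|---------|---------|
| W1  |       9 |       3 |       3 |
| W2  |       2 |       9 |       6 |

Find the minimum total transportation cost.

160

An optimal shipping plan:
  W1 to Salem: 20 × $3 = $60
  W2 to Lodi: 20 × $2 = $40
  W2 to Joplin: 10 × $6 = $60
Total = 60 + 40 + 60 = $160.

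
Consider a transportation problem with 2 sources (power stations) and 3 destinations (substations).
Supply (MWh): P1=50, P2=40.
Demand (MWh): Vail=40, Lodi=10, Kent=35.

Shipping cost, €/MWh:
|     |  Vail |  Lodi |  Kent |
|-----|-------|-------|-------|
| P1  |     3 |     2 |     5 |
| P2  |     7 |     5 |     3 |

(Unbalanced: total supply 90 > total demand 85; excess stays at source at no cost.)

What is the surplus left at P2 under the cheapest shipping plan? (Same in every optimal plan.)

Minimum-cost shipments:
  P1–Vail: 40 × €3 = €120
  P1–Lodi: 10 × €2 = €20
  P2–Kent: 35 × €3 = €105
Total cost = €245.
P2 ships 35 of its 40, leaving 5.

5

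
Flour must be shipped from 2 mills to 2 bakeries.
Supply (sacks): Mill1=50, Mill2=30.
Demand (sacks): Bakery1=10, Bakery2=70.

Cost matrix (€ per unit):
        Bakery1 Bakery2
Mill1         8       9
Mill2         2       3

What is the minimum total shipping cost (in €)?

530

One minimum-cost allocation:
  Mill1–Bakery2: 50 × €9 = €450
  Mill2–Bakery1: 10 × €2 = €20
  Mill2–Bakery2: 20 × €3 = €60
Total = 450 + 20 + 60 = €530.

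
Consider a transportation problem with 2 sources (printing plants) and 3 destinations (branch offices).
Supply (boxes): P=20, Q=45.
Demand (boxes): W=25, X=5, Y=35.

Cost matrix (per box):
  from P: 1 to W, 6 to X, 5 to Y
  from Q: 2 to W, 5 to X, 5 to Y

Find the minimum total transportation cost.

One minimum-cost allocation:
  P to W: 20 × 1 = 20
  Q to W: 5 × 2 = 10
  Q to X: 5 × 5 = 25
  Q to Y: 35 × 5 = 175
Total = 20 + 10 + 25 + 175 = 230.
(Supply check: P ships 20; Q ships 45.)

230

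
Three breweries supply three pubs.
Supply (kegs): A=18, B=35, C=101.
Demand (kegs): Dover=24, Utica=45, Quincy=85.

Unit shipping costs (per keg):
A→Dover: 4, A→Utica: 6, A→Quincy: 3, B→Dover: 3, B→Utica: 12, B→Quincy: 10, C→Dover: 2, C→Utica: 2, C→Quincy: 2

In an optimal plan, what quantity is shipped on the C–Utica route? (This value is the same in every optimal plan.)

Solving gives:
  A–Quincy: 18 × 3 = 54
  B–Dover: 24 × 3 = 72
  B–Quincy: 11 × 10 = 110
  C–Utica: 45 × 2 = 90
  C–Quincy: 56 × 2 = 112
Total cost = 438.
So C→Utica carries 45 kegs.

45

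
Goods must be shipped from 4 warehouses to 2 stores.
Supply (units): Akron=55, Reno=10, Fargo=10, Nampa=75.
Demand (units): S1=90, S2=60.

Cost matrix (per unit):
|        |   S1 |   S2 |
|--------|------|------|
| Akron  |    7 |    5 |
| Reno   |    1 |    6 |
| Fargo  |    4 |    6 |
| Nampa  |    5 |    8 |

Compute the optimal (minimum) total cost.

Optimal allocation:
  Akron→S2: 55 × 5 = 275
  Reno→S1: 10 × 1 = 10
  Fargo→S1: 5 × 4 = 20
  Fargo→S2: 5 × 6 = 30
  Nampa→S1: 75 × 5 = 375
Total = 275 + 10 + 20 + 30 + 375 = 710.
(Supply check: Akron ships 55; Reno ships 10; Fargo ships 10; Nampa ships 75.)

710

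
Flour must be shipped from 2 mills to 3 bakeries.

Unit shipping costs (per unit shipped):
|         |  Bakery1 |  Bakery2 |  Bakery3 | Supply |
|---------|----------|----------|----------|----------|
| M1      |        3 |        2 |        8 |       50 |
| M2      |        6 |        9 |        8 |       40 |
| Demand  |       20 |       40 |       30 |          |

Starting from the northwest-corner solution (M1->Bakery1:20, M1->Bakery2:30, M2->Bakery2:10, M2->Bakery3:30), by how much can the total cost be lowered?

Current plan cost = 20·3 + 30·2 + 10·9 + 30·8 = 450.
Optimal plan:
  M1–Bakery1: 10 × 3 = 30
  M1–Bakery2: 40 × 2 = 80
  M2–Bakery1: 10 × 6 = 60
  M2–Bakery3: 30 × 8 = 240
Optimal cost = 410.
Saving = 450 − 410 = 40.

40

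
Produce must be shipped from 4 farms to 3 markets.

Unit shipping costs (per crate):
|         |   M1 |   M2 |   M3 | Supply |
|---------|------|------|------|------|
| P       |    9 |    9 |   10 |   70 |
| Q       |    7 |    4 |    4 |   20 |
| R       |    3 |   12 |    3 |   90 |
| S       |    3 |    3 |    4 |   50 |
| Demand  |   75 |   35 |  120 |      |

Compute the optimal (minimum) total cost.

1140

Optimal allocation:
  P->M1: 25 × 9 = 225
  P->M2: 35 × 9 = 315
  P->M3: 10 × 10 = 100
  Q->M3: 20 × 4 = 80
  R->M3: 90 × 3 = 270
  S->M1: 50 × 3 = 150
Total = 225 + 315 + 100 + 80 + 270 + 150 = 1140.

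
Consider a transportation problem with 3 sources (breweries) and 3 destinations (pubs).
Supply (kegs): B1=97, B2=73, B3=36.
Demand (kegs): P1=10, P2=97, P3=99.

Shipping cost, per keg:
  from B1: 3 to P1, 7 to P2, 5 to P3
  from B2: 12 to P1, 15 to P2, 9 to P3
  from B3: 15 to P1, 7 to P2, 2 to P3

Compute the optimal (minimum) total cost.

A cheapest plan:
  B1->P1: 10 × 3 = 30
  B1->P2: 87 × 7 = 609
  B2->P3: 73 × 9 = 657
  B3->P2: 10 × 7 = 70
  B3->P3: 26 × 2 = 52
Total = 30 + 609 + 657 + 70 + 52 = 1418.

1418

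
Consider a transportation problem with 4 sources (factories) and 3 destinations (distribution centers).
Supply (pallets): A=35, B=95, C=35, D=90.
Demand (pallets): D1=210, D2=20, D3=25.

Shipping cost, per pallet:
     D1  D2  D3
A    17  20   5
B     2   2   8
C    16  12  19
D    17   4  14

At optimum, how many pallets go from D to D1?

70

Solving gives:
  A->D1: 10 pallets
  A->D3: 25 pallets
  B->D1: 95 pallets
  C->D1: 35 pallets
  D->D1: 70 pallets
  D->D2: 20 pallets
Total cost = 2315.
So D→D1 carries 70 pallets.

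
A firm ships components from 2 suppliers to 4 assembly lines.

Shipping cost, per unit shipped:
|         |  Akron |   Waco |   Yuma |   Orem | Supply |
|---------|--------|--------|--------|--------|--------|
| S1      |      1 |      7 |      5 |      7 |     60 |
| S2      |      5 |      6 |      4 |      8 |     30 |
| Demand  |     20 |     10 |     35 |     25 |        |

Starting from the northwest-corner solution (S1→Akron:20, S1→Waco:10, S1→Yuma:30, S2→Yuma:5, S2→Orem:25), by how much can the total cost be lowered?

50

Current plan cost = 20·1 + 10·7 + 30·5 + 5·4 + 25·8 = 460.
Optimal plan:
  S1->Akron: 20 × 1 = 20
  S1->Waco: 10 × 7 = 70
  S1->Yuma: 5 × 5 = 25
  S1->Orem: 25 × 7 = 175
  S2->Yuma: 30 × 4 = 120
Optimal cost = 410.
Saving = 460 − 410 = 50.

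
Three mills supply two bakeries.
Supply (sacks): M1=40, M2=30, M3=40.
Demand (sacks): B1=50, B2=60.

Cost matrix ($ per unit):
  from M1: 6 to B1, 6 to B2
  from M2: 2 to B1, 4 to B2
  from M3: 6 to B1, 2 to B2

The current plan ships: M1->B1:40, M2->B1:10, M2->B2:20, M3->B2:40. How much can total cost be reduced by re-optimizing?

40

Current plan cost = 40·6 + 10·2 + 20·4 + 40·2 = $420.
Optimal plan:
  M1→B1: 20 sacks
  M1→B2: 20 sacks
  M2→B1: 30 sacks
  M3→B2: 40 sacks
Optimal cost = $380.
Saving = 420 − 380 = $40.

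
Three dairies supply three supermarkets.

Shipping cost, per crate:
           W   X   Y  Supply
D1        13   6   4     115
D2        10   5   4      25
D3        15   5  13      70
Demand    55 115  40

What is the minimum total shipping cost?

A cheapest plan:
  D1→W: 30 × 13 = 390
  D1→X: 45 × 6 = 270
  D1→Y: 40 × 4 = 160
  D2→W: 25 × 10 = 250
  D3→X: 70 × 5 = 350
Total = 390 + 270 + 160 + 250 + 350 = 1420.

1420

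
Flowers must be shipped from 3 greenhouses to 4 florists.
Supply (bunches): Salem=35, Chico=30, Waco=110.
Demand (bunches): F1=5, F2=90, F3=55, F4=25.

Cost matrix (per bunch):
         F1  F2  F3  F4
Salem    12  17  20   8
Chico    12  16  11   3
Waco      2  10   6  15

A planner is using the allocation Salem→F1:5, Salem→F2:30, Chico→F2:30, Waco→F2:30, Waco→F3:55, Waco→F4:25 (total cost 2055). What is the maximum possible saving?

Current plan cost = 5·12 + 30·17 + 30·16 + 30·10 + 55·6 + 25·15 = 2055.
Optimal plan:
  Salem–F2: 35 × 17 = 595
  Chico–F3: 5 × 11 = 55
  Chico–F4: 25 × 3 = 75
  Waco–F1: 5 × 2 = 10
  Waco–F2: 55 × 10 = 550
  Waco–F3: 50 × 6 = 300
Optimal cost = 1585.
Saving = 2055 − 1585 = 470.

470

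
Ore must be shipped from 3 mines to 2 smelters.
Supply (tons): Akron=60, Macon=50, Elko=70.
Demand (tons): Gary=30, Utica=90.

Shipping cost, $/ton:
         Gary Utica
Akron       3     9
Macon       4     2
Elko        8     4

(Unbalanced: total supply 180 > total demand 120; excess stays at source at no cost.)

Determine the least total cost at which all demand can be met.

350

An optimal shipping plan:
  Akron to Gary: 30 × $3 = $90
  Macon to Utica: 50 × $2 = $100
  Elko to Utica: 40 × $4 = $160
Total = 90 + 100 + 160 = $350.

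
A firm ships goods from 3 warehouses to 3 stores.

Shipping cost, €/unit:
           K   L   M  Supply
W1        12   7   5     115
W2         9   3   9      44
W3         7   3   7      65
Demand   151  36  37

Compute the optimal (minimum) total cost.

1756

A cheapest plan:
  W1->K: 78 × €12 = €936
  W1->M: 37 × €5 = €185
  W2->K: 8 × €9 = €72
  W2->L: 36 × €3 = €108
  W3->K: 65 × €7 = €455
Total = 936 + 185 + 72 + 108 + 455 = €1756.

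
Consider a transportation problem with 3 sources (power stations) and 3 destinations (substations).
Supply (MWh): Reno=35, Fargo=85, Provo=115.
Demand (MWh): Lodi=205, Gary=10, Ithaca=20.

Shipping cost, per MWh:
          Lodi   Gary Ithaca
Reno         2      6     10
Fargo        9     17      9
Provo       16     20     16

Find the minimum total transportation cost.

Optimal allocation:
  Reno->Lodi: 25 × 2 = 50
  Reno->Gary: 10 × 6 = 60
  Fargo->Lodi: 65 × 9 = 585
  Fargo->Ithaca: 20 × 9 = 180
  Provo->Lodi: 115 × 16 = 1840
Total = 50 + 60 + 585 + 180 + 1840 = 2715.
(Supply check: Reno ships 35; Fargo ships 85; Provo ships 115.)

2715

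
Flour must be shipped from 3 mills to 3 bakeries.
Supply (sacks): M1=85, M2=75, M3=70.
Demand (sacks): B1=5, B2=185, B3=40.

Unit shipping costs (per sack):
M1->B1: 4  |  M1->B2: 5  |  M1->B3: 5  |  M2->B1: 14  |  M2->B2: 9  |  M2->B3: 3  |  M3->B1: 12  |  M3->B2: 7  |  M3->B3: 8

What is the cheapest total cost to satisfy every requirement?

An optimal shipping plan:
  M1→B1: 5 sacks
  M1→B2: 80 sacks
  M2→B2: 35 sacks
  M2→B3: 40 sacks
  M3→B2: 70 sacks
Total cost = 1345.

1345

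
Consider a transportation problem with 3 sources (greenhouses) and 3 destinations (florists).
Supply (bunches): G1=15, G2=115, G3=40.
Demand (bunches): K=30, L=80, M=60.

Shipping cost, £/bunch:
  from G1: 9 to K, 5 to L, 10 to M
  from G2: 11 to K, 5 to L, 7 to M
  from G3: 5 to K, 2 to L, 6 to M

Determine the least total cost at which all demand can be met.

940

Optimal allocation:
  G1–L: 15 × £5 = £75
  G2–L: 55 × £5 = £275
  G2–M: 60 × £7 = £420
  G3–K: 30 × £5 = £150
  G3–L: 10 × £2 = £20
Total = 75 + 275 + 420 + 150 + 20 = £940.
(Supply check: G1 ships 15; G2 ships 115; G3 ships 40.)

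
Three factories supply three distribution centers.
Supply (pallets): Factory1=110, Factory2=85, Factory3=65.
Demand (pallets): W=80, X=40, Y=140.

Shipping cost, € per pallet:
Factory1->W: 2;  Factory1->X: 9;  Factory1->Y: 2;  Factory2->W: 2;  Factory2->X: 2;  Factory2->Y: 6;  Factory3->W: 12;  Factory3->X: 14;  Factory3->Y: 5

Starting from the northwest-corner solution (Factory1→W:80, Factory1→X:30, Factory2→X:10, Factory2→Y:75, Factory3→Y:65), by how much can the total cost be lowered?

510

Current plan cost = 80·2 + 30·9 + 10·2 + 75·6 + 65·5 = €1225.
Optimal plan:
  Factory1→W: 35 × €2 = €70
  Factory1→Y: 75 × €2 = €150
  Factory2→W: 45 × €2 = €90
  Factory2→X: 40 × €2 = €80
  Factory3→Y: 65 × €5 = €325
Optimal cost = €715.
Saving = 1225 − 715 = €510.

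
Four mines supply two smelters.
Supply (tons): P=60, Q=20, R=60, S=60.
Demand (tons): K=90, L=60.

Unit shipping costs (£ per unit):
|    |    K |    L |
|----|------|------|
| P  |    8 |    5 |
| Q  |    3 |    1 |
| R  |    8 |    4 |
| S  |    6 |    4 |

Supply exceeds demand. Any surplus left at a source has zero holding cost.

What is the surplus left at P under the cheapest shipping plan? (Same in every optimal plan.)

50

An optimal plan:
  P→K: 10 tons
  Q→K: 20 tons
  R→L: 60 tons
  S→K: 60 tons
Total cost = £740.
P ships 10 of its 60, leaving 50.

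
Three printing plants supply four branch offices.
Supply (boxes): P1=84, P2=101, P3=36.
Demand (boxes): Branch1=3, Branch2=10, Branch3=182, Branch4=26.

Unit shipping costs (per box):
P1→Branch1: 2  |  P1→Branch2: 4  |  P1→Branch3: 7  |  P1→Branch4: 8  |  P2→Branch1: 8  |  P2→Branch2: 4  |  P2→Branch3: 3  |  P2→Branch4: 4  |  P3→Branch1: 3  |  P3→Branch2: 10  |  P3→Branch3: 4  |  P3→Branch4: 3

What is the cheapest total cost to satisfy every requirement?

An optimal shipping plan:
  P1–Branch1: 3 boxes
  P1–Branch2: 10 boxes
  P1–Branch3: 71 boxes
  P2–Branch3: 101 boxes
  P3–Branch3: 10 boxes
  P3–Branch4: 26 boxes
Total cost = 964.

964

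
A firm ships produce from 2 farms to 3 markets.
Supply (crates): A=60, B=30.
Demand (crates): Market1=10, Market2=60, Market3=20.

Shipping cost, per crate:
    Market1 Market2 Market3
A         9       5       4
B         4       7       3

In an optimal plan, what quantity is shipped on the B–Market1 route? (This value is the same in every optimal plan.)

Optimal shipments:
  A–Market2: 60 × 5 = 300
  B–Market1: 10 × 4 = 40
  B–Market3: 20 × 3 = 60
Total cost = 400.
So B→Market1 carries 10 crates.

10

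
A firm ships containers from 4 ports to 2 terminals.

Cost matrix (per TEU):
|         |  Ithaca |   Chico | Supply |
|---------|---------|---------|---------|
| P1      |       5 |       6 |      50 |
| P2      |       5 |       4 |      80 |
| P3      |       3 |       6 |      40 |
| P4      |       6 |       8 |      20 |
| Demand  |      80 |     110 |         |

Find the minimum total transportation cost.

An optimal shipping plan:
  P1 to Ithaca: 20 × 5 = 100
  P1 to Chico: 30 × 6 = 180
  P2 to Chico: 80 × 4 = 320
  P3 to Ithaca: 40 × 3 = 120
  P4 to Ithaca: 20 × 6 = 120
Total = 100 + 180 + 320 + 120 + 120 = 840.
(Supply check: P1 ships 50; P2 ships 80; P3 ships 40; P4 ships 20.)

840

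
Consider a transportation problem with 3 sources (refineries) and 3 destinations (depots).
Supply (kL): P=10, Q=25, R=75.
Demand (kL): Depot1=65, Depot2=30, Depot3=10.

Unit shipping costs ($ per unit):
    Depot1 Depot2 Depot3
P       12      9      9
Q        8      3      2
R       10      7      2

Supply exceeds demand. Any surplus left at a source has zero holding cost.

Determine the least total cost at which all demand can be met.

One minimum-cost allocation:
  P→Depot2: 5 kL
  Q→Depot2: 25 kL
  R→Depot1: 65 kL
  R→Depot3: 10 kL
Total cost = $790.
(Supply check: P ships 5; Q ships 25; R ships 75.)

790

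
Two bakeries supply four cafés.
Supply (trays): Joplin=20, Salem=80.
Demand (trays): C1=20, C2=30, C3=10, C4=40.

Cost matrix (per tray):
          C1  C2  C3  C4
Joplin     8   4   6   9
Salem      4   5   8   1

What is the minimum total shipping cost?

A cheapest plan:
  Joplin to C2: 10 × 4 = 40
  Joplin to C3: 10 × 6 = 60
  Salem to C1: 20 × 4 = 80
  Salem to C2: 20 × 5 = 100
  Salem to C4: 40 × 1 = 40
Total = 40 + 60 + 80 + 100 + 40 = 320.
(Supply check: Joplin ships 20; Salem ships 80.)

320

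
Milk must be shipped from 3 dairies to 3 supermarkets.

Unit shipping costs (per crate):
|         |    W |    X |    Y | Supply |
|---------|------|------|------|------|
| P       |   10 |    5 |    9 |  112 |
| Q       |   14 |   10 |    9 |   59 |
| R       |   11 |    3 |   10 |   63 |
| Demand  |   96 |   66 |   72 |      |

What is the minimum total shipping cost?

1812

Optimal allocation:
  P to W: 96 × 10 = 960
  P to X: 3 × 5 = 15
  P to Y: 13 × 9 = 117
  Q to Y: 59 × 9 = 531
  R to X: 63 × 3 = 189
Total = 960 + 15 + 117 + 531 + 189 = 1812.
(Supply check: P ships 112; Q ships 59; R ships 63.)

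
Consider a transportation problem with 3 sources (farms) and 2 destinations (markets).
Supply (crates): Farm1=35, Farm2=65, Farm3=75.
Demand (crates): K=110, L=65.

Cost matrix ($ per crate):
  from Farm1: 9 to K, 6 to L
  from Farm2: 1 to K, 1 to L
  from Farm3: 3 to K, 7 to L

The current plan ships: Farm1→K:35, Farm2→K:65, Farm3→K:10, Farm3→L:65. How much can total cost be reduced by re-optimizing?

Current plan cost = 35·9 + 65·1 + 10·3 + 65·7 = $865.
Optimal plan:
  Farm1→L: 35 × $6 = $210
  Farm2→K: 35 × $1 = $35
  Farm2→L: 30 × $1 = $30
  Farm3→K: 75 × $3 = $225
Optimal cost = $500.
Saving = 865 − 500 = $365.

365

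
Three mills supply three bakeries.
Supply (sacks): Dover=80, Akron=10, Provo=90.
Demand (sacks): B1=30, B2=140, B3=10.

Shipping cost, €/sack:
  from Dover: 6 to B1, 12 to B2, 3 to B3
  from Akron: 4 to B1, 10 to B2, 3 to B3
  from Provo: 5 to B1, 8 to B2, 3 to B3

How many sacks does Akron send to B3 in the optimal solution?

0

Solving gives:
  Dover to B1: 20 × €6 = €120
  Dover to B2: 50 × €12 = €600
  Dover to B3: 10 × €3 = €30
  Akron to B1: 10 × €4 = €40
  Provo to B2: 90 × €8 = €720
Total cost = €1510.
The route Akron→B3 is not used.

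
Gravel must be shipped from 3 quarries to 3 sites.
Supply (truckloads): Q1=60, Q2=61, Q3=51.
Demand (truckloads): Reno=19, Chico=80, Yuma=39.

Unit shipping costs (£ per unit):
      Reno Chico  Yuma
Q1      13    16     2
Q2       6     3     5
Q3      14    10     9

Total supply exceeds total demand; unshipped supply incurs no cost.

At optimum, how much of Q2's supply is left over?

An optimal plan:
  Q1 to Yuma: 39 × £2 = £78
  Q2 to Reno: 19 × £6 = £114
  Q2 to Chico: 42 × £3 = £126
  Q3 to Chico: 38 × £10 = £380
Total cost = £698.
Q2 ships 61 of its 61, leaving 0.

0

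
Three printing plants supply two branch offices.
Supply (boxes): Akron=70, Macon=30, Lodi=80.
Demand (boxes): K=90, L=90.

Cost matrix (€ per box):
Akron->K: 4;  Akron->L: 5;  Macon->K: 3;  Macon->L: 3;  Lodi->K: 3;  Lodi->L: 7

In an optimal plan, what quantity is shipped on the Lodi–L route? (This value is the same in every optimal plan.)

Solving gives:
  Akron->K: 10 boxes
  Akron->L: 60 boxes
  Macon->L: 30 boxes
  Lodi->K: 80 boxes
Total cost = €670.
The route Lodi→L is not used.

0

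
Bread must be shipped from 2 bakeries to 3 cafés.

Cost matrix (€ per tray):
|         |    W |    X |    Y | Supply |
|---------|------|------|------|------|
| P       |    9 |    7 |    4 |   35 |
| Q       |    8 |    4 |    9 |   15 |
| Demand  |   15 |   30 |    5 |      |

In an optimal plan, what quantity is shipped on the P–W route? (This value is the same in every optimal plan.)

15

Optimal shipments:
  P–W: 15 × €9 = €135
  P–X: 15 × €7 = €105
  P–Y: 5 × €4 = €20
  Q–X: 15 × €4 = €60
Total cost = €320.
So P→W carries 15 trays.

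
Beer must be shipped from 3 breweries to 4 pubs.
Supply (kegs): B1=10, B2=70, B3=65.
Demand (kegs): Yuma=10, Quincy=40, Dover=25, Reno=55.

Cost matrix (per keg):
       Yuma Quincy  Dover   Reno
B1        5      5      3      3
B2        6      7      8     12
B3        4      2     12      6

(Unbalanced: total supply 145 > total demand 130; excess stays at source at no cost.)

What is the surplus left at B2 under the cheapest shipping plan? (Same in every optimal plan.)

15

An optimal plan:
  B1–Reno: 10 × 3 = 30
  B2–Yuma: 10 × 6 = 60
  B2–Quincy: 20 × 7 = 140
  B2–Dover: 25 × 8 = 200
  B3–Quincy: 20 × 2 = 40
  B3–Reno: 45 × 6 = 270
Total cost = 740.
B2 ships 55 of its 70, leaving 15.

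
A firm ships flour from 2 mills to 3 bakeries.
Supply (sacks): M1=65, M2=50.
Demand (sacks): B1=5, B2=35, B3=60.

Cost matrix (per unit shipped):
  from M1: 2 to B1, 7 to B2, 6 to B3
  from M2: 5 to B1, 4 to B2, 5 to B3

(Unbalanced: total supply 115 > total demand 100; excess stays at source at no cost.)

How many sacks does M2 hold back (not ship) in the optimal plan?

0

Minimum-cost shipments:
  M1–B1: 5 × 2 = 10
  M1–B3: 45 × 6 = 270
  M2–B2: 35 × 4 = 140
  M2–B3: 15 × 5 = 75
Total cost = 495.
M2 ships 50 of its 50, leaving 0.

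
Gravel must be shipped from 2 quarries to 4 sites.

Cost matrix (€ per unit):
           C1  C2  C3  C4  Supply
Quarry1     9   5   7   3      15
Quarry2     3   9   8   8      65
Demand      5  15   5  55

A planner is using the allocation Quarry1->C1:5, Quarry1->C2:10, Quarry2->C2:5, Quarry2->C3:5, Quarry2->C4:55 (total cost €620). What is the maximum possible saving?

65

Current plan cost = 5·9 + 10·5 + 5·9 + 5·8 + 55·8 = €620.
Optimal plan:
  Quarry1→C4: 15 truckloads
  Quarry2→C1: 5 truckloads
  Quarry2→C2: 15 truckloads
  Quarry2→C3: 5 truckloads
  Quarry2→C4: 40 truckloads
Optimal cost = €555.
Saving = 620 − 555 = €65.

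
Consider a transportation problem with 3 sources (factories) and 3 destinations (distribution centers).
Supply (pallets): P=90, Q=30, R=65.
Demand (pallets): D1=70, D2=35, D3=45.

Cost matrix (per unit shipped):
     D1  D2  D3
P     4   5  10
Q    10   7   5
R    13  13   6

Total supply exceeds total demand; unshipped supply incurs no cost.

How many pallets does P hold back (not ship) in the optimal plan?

An optimal plan:
  P→D1: 70 × 4 = 280
  P→D2: 20 × 5 = 100
  Q→D2: 15 × 7 = 105
  Q→D3: 15 × 5 = 75
  R→D3: 30 × 6 = 180
Total cost = 740.
P ships 90 of its 90, leaving 0.

0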